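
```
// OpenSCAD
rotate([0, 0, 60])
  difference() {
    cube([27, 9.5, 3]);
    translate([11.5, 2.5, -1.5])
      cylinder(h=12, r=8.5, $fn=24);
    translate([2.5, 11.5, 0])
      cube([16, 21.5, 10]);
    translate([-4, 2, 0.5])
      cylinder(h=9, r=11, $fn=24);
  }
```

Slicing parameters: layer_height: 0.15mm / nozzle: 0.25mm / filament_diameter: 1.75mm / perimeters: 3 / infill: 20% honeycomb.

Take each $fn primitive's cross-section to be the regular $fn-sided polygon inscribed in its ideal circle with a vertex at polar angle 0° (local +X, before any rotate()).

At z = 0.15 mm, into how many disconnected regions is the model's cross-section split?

At z = 0.15 mm: the cube (footprint 27×9.5) is included at this height; the r=8.5 cylinder at (11.5, 2.5) contributes a regular 24-gon of circumradius 8.5; the 16×21.5 cube at (2.5, 11.5) contributes its full rectangle; the cylinder at (-4, 2) is absent (z outside [0.5, 9.5]); Taking the first minus the rest: starting from the 27×9.5 cube, the r=8.5 cylinder at (11.5, 2.5) partially overlaps it — only the 144.50 mm² overlap (of its 224.40 mm²) is removed, clipping the outline; the 16×21.5 cube at (2.5, 11.5) misses the remaining region (no effect) — 2 connected regions; (rotated 60° about Z; rotation is an isometry so areas/perimeters/island counts are preserved). The result has 2 disconnected regions.

2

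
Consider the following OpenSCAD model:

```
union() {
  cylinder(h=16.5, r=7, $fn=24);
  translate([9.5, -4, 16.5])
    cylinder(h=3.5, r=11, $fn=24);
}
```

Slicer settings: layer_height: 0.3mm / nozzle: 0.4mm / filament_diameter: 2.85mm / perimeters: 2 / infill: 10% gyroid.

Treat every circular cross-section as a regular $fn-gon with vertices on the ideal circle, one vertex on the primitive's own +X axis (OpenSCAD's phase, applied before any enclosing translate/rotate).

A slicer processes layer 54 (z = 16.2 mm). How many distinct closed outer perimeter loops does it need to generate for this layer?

1

At z = 16.2 mm: the cylinder: section is a regular 24-gon, circumradius r=7; the cylinder at (9.5, -4) does not reach this height (z outside [16.5, 20]); Merging all regions: only the r=7 cylinder is present, so the union is just that shape — 1 connected region. The result has 1 disconnected region.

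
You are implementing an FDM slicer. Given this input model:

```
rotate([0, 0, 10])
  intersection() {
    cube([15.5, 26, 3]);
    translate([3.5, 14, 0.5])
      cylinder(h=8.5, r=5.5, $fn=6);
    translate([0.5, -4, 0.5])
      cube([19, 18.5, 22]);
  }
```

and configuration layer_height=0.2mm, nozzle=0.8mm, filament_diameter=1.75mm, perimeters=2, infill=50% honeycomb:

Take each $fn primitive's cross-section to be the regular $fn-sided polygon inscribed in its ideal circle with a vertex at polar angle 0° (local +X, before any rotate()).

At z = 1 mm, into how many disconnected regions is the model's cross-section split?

1

At z = 1 mm: the cube is present — its section is the full 15.5×26 rectangle; the r=5.5 cylinder at (3.5, 14) gives a regular 6-gon of circumradius 5.5 (constant along its height); the cube at (0.5, -4) is present — its section is the full 19×18.5 rectangle; Keeping only the common overlap: the r=5.5 cylinder at (3.5, 14) partially overlaps the 15.5×26 cube; clipping to the common part keeps 71.66 mm²; the 19×18.5 cube at (0.5, -4) partially overlaps the running intersection; clipping to the common part keeps 38.06 mm² — 1 connected region; (rotated 10° about Z; rotation is an isometry so areas/perimeters/island counts are preserved). The result has 1 disconnected region.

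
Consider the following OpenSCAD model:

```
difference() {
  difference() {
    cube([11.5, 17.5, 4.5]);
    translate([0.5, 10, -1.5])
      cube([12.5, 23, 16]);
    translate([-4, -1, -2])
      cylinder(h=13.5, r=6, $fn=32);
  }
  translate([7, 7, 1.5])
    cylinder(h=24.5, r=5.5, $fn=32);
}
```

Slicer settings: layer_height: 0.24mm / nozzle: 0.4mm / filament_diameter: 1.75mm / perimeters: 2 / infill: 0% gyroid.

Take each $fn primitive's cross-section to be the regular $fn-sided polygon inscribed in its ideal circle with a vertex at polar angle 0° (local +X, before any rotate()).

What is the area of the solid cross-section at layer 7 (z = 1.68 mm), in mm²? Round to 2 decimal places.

40.40 mm²

At z = 1.68 mm: the cube (footprint 11.5×17.5) is included at this height (area 201.25 mm²); the cube at (0.5, 10) is present — its section is the full 12.5×23 rectangle (area 287.50 mm²); the r=6 cylinder at (-4, -1) contributes a regular 32-gon of circumradius 6 (area = (32/2)·6.000²·sin(360°/32) = 112.37 mm²); Subtracting the remaining from the first: starting from the 11.5×17.5 cube (201.25 mm²), the 12.5×23 cube at (0.5, 10) partially overlaps it — only the 82.50 mm² overlap (of its 287.50 mm²) is removed, clipping the outline; the r=6 cylinder at (-4, -1) partially overlaps it — only the 4.15 mm² overlap (of its 112.37 mm²) is removed, clipping the outline — area = 114.60 mm²; the r=5.5 cylinder at (7, 7) gives a regular 32-gon of circumradius 5.5 (constant along its height) (area = (32/2)·5.500²·sin(360°/32) = 94.42 mm²); After the difference (first − rest): starting from that combined region (114.60 mm²), the r=5.5 cylinder at (7, 7) partially overlaps it — only the 74.20 mm² overlap (of its 94.42 mm²) is removed, clipping the outline — area = 40.40 mm². Overall, the cross-section is a single solid region. Net area = 40.40 mm².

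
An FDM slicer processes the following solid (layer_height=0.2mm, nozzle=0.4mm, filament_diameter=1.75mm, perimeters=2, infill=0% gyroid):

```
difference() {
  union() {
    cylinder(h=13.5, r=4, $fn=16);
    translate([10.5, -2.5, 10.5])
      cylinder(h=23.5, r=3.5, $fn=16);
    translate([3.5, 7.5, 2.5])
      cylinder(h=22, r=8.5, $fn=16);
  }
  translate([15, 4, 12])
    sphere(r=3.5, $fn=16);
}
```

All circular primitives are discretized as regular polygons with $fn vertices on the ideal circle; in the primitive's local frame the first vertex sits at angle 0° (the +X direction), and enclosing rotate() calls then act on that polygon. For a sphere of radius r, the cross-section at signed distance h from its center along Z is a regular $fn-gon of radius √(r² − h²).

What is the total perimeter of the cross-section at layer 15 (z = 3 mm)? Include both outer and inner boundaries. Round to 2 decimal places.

59.15 mm

At z = 3 mm: the r=4 cylinder gives a regular 16-gon of circumradius 4 (constant along its height) (perimeter = 2·16·4.000·sin(180°/16) = 24.97 mm); the cylinder at (10.5, -2.5) is not intersected at this z (z outside [10.5, 34]); the r=8.5 cylinder at (3.5, 7.5) contributes a regular 16-gon of circumradius 8.5 (perimeter = 2·16·8.500·sin(180°/16) = 53.06 mm); Combining (union): the regions partially overlap (shared area 22.97 mm²), so the edge portions inside another operand are dropped and the merged outline is re-measured after clipping — boundary = 59.15 mm; the sphere at (15, 4) does not reach this height (|z−center|=9.000 > r=3.5); After the difference (first − rest): none of the subtracted shapes is present at this height, so the result so far is unchanged — boundary = 59.15 mm. Overall, the cross-section is a single solid region. Total boundary length (outer) = 59.15 mm.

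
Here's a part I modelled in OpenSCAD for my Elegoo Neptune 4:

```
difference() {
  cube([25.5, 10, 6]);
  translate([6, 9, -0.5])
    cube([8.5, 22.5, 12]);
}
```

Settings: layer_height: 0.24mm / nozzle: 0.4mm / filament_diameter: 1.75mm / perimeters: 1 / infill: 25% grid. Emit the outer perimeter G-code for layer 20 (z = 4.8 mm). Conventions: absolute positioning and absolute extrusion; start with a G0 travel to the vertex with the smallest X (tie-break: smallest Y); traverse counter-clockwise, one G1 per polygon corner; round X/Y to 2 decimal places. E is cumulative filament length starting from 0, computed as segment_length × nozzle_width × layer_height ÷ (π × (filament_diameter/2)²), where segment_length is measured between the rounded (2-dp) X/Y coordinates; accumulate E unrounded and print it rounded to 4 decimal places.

At z = 4.8 mm: the cube (footprint 25.5×10) is included at this height; the 8.5×22.5 cube at (6, 9) contributes its full rectangle; Taking the first minus the rest: starting from the 25.5×10 cube, the 8.5×22.5 cube at (6, 9) partially overlaps it — only the 8.50 mm² overlap (of its 191.25 mm²) is removed, clipping the outline — 1 connected region. The outline is a single polygon with 8 vertices. Extrusion per mm of travel: 0.4 × 0.24 / (π × 0.875²) = 0.039912. Accumulating E over each segment gives final E = 2.9136.

G0 X0.00 Y0.00 Z4.80
G1 X25.50 Y0.00 E1.0178
G1 X25.50 Y10.00 E1.4169
G1 X14.50 Y10.00 E1.8559
G1 X14.50 Y9.00 E1.8958
G1 X6.00 Y9.00 E2.2351
G1 X6.00 Y10.00 E2.2750
G1 X0.00 Y10.00 E2.5145
G1 X0.00 Y0.00 E2.9136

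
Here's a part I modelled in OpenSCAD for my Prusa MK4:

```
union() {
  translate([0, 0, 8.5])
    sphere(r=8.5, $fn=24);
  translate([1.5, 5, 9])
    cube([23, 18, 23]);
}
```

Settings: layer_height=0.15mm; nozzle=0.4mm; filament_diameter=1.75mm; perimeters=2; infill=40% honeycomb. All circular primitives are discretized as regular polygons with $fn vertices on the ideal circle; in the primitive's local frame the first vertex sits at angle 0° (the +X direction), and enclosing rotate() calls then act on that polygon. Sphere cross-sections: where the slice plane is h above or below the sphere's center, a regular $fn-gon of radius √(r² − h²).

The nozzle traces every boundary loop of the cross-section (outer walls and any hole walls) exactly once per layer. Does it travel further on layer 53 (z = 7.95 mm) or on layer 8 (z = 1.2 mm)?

layer 53 (z = 7.95 mm)

Layer 53 (z = 7.95): the sphere: section is a regular 24-gon, circumradius = √(r²−h²) = √(8.5²−0.55²) = 8.482 (perimeter = 2·24·8.482·sin(180°/24) = 53.14 mm); the cube at (1.5, 5) does not reach this height (z outside [9, 32]); Combining (union): only the r=8.5 sphere is present, so the union is just that shape — boundary = 53.14 mm. So its perimeter = 53.14 mm. Layer 8 (z = 1.2): the r=8.5 sphere contributes a regular 24-gon of circumradius √(8.5²−7.3²) = 4.354 (perimeter = 2·24·4.354·sin(180°/24) = 27.28 mm); the cube at (1.5, 5) is absent (z outside [9, 32]); Taking the union: only the r=8.5 sphere is present, so the union is just that shape — boundary = 27.28 mm. So its perimeter = 27.28 mm. Layer 53 is larger (53.14 vs 27.28 mm).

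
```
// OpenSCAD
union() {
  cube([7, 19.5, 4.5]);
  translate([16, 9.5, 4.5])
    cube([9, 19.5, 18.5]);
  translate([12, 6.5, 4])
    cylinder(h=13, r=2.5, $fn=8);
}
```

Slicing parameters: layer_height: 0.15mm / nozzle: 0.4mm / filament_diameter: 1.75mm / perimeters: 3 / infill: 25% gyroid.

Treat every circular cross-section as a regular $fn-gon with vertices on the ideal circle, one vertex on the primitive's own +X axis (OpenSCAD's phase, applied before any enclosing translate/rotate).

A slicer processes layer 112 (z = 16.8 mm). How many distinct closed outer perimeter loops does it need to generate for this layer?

At z = 16.8 mm: the cube is not intersected at this z (z outside [0, 4.5]); the cube at (16, 9.5) (footprint 9×19.5) is included at this height; the r=2.5 cylinder at (12, 6.5) gives a regular 8-gon of circumradius 2.5 (constant along its height); Merging all regions: the 2 present regions are separate (no shared area or edge), so areas and boundary lengths simply add and each stays a separate island — 2 connected regions. The result has 2 disconnected regions.

2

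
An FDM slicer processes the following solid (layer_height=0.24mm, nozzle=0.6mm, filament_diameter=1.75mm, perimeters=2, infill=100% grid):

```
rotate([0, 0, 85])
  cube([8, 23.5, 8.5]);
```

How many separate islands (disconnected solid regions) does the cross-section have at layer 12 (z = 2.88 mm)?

At z = 2.88 mm: the cube (footprint 8×23.5) is included at this height; (whole slice rotated 85° about Z — lengths, areas and connectivity unchanged). Overall, the cross-section is a single solid region. Island count = 1.

1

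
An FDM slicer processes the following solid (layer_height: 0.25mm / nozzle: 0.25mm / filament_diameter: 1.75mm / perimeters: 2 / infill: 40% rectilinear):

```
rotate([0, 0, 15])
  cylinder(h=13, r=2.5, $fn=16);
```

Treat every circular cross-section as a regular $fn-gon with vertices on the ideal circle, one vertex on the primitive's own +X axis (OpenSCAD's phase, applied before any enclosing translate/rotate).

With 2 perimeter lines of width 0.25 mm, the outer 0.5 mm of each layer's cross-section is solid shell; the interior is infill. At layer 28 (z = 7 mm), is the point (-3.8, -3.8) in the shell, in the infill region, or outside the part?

At z = 7 mm: the cylinder: section is a regular 16-gon, circumradius r=2.5; (whole slice rotated 15° about Z — lengths, areas and connectivity unchanged). Overall, the cross-section is a single solid region. Undo the 15° rotation: the query point maps to (-4.654, -2.687) in the un-rotated model frame. The nearest boundary edge runs (-2.31, -0.96)→(-1.77, -1.77); distance from the point to it = 2.91 mm. The point is not inside any of the regions above, so it lies outside the cross-section (2.91 mm from the nearest boundary).

outside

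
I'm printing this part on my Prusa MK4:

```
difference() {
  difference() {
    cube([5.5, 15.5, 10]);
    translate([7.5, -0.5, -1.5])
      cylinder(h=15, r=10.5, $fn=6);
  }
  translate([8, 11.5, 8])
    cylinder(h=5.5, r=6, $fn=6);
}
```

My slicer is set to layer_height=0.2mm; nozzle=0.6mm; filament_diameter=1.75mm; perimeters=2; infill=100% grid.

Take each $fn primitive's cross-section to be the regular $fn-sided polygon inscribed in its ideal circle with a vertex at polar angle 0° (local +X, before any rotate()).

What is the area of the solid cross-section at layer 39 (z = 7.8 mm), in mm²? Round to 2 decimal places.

42.37 mm²

At z = 7.8 mm: the cube is present — its section is the full 5.5×15.5 rectangle (area 85.25 mm²); the r=10.5 cylinder at (7.5, -0.5) contributes a regular 6-gon of circumradius 10.5 (area = (6/2)·10.500²·sin(360°/6) = 286.44 mm²); After the difference (first − rest): starting from the 5.5×15.5 cube (85.25 mm²), the r=10.5 cylinder at (7.5, -0.5) partially overlaps it — only the 42.88 mm² overlap (of its 286.44 mm²) is removed, clipping the outline — area = 42.37 mm²; the cylinder at (8, 11.5) does not reach this height (z outside [8, 13.5]); After the difference (first − rest): none of the subtracted shapes is present at this height, so the result so far is unchanged — area = 42.37 mm². Overall, the cross-section is a single solid region. Net area = 42.37 mm².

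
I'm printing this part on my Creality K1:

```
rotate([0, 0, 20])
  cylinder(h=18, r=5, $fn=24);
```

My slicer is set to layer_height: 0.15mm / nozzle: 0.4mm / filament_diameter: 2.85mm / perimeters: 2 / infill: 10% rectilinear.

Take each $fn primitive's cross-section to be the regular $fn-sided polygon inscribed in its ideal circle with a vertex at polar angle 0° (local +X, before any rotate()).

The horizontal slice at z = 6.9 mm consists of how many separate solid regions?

At z = 6.9 mm: the cylinder: section is a regular 24-gon, circumradius r=5; (rotated 20° about Z; rotation is an isometry so areas/perimeters/island counts are preserved). The result has 1 disconnected region.

1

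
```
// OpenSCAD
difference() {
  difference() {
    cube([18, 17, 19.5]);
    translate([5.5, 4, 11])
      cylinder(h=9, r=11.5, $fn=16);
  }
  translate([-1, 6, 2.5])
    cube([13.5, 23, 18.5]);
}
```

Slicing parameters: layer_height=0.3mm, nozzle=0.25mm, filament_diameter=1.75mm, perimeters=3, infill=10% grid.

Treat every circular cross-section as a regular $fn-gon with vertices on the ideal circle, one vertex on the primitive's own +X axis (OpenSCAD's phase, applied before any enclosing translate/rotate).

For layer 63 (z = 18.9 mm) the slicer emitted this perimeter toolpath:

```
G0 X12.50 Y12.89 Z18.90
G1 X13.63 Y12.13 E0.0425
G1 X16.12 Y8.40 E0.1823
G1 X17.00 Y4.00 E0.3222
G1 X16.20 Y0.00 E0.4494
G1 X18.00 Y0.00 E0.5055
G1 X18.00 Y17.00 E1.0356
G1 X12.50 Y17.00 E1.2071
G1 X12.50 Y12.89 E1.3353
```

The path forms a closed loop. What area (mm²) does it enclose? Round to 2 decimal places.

49.95 mm²

Apply the shoelace formula to the sequence of (X, Y) vertices; enclosed area = 49.95 mm².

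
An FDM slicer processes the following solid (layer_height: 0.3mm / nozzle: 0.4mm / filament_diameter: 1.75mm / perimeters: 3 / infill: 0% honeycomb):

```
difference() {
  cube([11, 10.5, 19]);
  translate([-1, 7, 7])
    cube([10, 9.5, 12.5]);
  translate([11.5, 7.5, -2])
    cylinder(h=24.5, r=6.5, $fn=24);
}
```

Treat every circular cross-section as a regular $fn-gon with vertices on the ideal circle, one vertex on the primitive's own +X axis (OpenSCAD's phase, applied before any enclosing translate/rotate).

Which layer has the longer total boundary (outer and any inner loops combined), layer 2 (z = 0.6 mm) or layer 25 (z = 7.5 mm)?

layer 2 (z = 0.6 mm)

Layer 2 (z = 0.6): the cube is present — its section is the full 11×10.5 rectangle (perimeter 43.00 mm); the cube at (-1, 7) does not reach this height (z outside [7, 19.5]); the r=6.5 cylinder at (11.5, 7.5) contributes a regular 24-gon of circumradius 6.5 (perimeter = 2·24·6.500·sin(180°/24) = 40.72 mm); Subtracting the remaining from the first: starting from the 11×10.5 cube, the r=6.5 cylinder at (11.5, 7.5) partially overlaps it — only the 46.73 mm² overlap (of its 131.22 mm²) is removed, clipping the outline — boundary = 41.13 mm. So its perimeter = 41.13 mm. Layer 25 (z = 7.5): the cube is present — its section is the full 11×10.5 rectangle (perimeter 43.00 mm); the cube at (-1, 7) is present — its section is the full 10×9.5 rectangle (perimeter 39.00 mm); the r=6.5 cylinder at (11.5, 7.5) gives a regular 24-gon of circumradius 6.5 (constant along its height) (perimeter = 2·24·6.500·sin(180°/24) = 40.72 mm); Subtracting the remaining from the first: starting from the 11×10.5 cube, the 10×9.5 cube at (-1, 7) partially overlaps it — only the 31.50 mm² overlap (of its 95.00 mm²) is removed, clipping the outline; the r=6.5 cylinder at (11.5, 7.5) partially overlaps it — only the 33.59 mm² overlap (of its 131.22 mm²) is removed, clipping the outline — boundary = 33.30 mm. So its perimeter = 33.30 mm. Layer 2 is larger (41.13 vs 33.30 mm).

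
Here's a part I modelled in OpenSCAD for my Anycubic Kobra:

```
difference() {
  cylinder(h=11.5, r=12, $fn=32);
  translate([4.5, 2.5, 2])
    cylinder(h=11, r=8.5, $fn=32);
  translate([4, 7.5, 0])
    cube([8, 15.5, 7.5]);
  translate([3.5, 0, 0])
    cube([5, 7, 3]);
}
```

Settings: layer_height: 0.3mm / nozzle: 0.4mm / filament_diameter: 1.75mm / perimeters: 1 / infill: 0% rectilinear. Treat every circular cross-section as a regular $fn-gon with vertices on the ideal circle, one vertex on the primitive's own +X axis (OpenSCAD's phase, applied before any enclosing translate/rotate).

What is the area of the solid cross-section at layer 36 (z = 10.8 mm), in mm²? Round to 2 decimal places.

241.98 mm²

At z = 10.8 mm: the cylinder: section is a regular 32-gon, circumradius r=12 (area = (32/2)·12.000²·sin(360°/32) = 449.49 mm²); the r=8.5 cylinder at (4.5, 2.5) contributes a regular 32-gon of circumradius 8.5 (area = (32/2)·8.500²·sin(360°/32) = 225.52 mm²); the cube at (4, 7.5) does not reach this height (z outside [0, 7.5]); the cube at (3.5, 0) does not reach this height (z outside [0, 3]); After the difference (first − rest): starting from the r=12 cylinder (449.49 mm²), the r=8.5 cylinder at (4.5, 2.5) partially overlaps it — only the 207.51 mm² overlap (of its 225.52 mm²) is removed, clipping the outline — area = 241.98 mm². Overall, the cross-section is a single solid region. Net area = 241.98 mm².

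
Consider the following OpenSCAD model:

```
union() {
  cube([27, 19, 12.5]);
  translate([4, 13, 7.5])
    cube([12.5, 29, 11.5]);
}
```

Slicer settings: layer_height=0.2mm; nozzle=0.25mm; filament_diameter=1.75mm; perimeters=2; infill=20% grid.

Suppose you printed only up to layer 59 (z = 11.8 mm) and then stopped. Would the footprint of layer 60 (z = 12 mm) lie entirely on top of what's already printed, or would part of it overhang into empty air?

entirely on top

Compare the two slices. At z = 11.8: the cube is present — its section is the full 27×19 rectangle (area 513.00 mm²); the 12.5×29 cube at (4, 13) contributes its full rectangle (area 362.50 mm²); Merging all regions: the regions partially overlap — summed areas 875.50 mm² minus the doubly-counted overlap 75.00 mm² gives 800.50 mm² — area = 800.50 mm². At z = 12: the 27×19 cube contributes its full rectangle (area 513.00 mm²); the 12.5×29 cube at (4, 13) contributes its full rectangle (area 362.50 mm²); Combining (union): the regions partially overlap — summed areas 875.50 mm² minus the doubly-counted overlap 75.00 mm² gives 800.50 mm² — area = 800.50 mm². Checking containment: the cross-section at z = 12 is a subset of the cross-section at z = 11.8.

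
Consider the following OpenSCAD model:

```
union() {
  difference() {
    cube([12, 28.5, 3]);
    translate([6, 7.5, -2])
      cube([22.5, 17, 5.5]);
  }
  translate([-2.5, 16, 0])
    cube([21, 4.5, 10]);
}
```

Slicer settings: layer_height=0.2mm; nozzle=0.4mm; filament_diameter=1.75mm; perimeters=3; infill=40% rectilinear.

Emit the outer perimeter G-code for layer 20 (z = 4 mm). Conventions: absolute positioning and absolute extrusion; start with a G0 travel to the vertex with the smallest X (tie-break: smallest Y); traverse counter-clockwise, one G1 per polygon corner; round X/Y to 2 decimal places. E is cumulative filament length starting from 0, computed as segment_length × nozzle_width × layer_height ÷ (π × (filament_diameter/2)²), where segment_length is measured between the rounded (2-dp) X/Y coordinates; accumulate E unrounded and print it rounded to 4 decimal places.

At z = 4 mm: the cube does not reach this height (z outside [0, 3]); the cube at (6, 7.5) does not reach this height (z outside [-2, 3.5]); After the difference (first − rest): the first operand is absent here, so nothing remains; the cube at (-2.5, 16) (footprint 21×4.5) is included at this height; Taking the union: only the 21×4.5 cube at (-2.5, 16) is present, so the union is just that shape — 1 connected region. The outline is a single polygon with 4 vertices. Extrusion per mm of travel: 0.4 × 0.2 / (π × 0.875²) = 0.033260. Accumulating E over each segment gives final E = 1.6963.

G0 X-2.50 Y16.00 Z4.00
G1 X18.50 Y16.00 E0.6985
G1 X18.50 Y20.50 E0.8481
G1 X-2.50 Y20.50 E1.5466
G1 X-2.50 Y16.00 E1.6963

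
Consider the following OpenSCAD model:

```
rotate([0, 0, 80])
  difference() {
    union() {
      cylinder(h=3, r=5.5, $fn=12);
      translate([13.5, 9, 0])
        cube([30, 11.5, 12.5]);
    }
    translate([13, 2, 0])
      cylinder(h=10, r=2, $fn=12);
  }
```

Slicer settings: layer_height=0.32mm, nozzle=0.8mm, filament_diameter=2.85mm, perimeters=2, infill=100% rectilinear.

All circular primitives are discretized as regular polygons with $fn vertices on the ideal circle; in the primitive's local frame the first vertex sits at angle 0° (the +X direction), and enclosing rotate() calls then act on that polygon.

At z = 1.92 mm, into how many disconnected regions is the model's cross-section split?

At z = 1.92 mm: the r=5.5 cylinder gives a regular 12-gon of circumradius 5.5 (constant along its height); the cube at (13.5, 9) (footprint 30×11.5) is included at this height; Taking the union: the 2 present regions are separate (no shared area or edge), so areas and boundary lengths simply add and each stays a separate island — 2 connected regions; the r=2 cylinder at (13, 2) contributes a regular 12-gon of circumradius 2; Taking the first minus the rest: starting from that combined region, the r=2 cylinder at (13, 2) misses the remaining region (no effect) — 2 connected regions; (whole slice rotated 80° about Z — lengths, areas and connectivity unchanged). The result has 2 disconnected regions.

2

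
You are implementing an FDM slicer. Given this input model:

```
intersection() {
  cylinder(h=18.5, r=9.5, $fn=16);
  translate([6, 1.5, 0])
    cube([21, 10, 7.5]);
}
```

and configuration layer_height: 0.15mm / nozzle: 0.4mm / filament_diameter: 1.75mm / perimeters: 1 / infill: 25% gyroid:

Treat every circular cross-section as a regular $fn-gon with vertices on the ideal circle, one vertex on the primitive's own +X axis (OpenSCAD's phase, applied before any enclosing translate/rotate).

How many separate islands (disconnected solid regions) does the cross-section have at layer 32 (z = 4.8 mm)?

At z = 4.8 mm: the r=9.5 cylinder gives a regular 16-gon of circumradius 9.5 (constant along its height); the cube at (6, 1.5) (footprint 21×10) is included at this height; Taking the intersection: the 21×10 cube at (6, 1.5) partially overlaps the r=9.5 cylinder; clipping to the common part keeps 11.94 mm² — 1 connected region. Overall, the cross-section is a single solid region. Island count = 1.

1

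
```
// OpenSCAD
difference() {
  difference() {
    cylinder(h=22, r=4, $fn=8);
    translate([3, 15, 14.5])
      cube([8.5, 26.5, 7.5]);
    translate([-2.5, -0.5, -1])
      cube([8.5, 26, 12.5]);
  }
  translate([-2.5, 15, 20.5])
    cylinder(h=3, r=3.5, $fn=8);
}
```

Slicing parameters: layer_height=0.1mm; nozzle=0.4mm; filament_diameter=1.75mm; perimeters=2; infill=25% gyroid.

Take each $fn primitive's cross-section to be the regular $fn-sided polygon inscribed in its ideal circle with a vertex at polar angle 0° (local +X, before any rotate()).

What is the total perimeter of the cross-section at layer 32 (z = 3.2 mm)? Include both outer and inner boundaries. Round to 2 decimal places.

At z = 3.2 mm: the r=4 cylinder contributes a regular 8-gon of circumradius 4 (perimeter = 2·8·4.000·sin(180°/8) = 24.49 mm); the cube at (3, 15) does not reach this height (z outside [14.5, 22]); the cube at (-2.5, -0.5) is present — its section is the full 8.5×26 rectangle (perimeter 69.00 mm); Taking the first minus the rest: starting from the r=4 cylinder, the 8.5×26 cube at (-2.5, -0.5) partially overlaps it — only the 23.22 mm² overlap (of its 221.00 mm²) is removed, clipping the outline — boundary = 24.88 mm; the cylinder at (-2.5, 15) does not reach this height (z outside [20.5, 23.5]); Taking the first minus the rest: none of the subtracted shapes is present at this height, so that combined region is unchanged — boundary = 24.88 mm. Overall, the cross-section is a single solid region. Total boundary length (outer) = 24.88 mm.

24.88 mm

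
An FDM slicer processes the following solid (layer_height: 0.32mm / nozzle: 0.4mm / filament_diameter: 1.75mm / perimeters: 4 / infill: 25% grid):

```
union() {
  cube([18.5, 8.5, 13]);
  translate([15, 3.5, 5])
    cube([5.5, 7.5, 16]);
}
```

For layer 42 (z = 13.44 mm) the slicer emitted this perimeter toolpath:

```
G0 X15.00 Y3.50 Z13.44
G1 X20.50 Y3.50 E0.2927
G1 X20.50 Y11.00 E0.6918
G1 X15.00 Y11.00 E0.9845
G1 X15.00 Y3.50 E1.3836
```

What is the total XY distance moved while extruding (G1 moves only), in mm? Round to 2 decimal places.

Sum the Euclidean lengths of each G1 segment: total = 26.00 mm.

26.00 mm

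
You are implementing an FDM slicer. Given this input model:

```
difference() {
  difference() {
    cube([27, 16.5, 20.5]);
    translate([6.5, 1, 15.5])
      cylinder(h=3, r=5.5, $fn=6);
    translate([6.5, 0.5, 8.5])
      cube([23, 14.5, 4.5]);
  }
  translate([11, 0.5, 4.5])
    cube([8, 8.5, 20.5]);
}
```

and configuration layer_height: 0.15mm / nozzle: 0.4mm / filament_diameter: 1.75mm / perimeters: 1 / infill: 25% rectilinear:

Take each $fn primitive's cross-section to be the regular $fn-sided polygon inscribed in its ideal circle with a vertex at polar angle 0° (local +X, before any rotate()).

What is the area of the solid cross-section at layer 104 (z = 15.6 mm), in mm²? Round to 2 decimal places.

329.08 mm²

At z = 15.6 mm: the cube (footprint 27×16.5) is included at this height (area 445.50 mm²); the cylinder at (6.5, 1): section is a regular 6-gon, circumradius r=5.5 (area = (6/2)·5.500²·sin(360°/6) = 78.59 mm²); the cube at (6.5, 0.5) is absent (z outside [8.5, 13]); After the difference (first − rest): starting from the 27×16.5 cube (445.50 mm²), the r=5.5 cylinder at (6.5, 1) partially overlaps it — only the 49.72 mm² overlap (of its 78.59 mm²) is removed, clipping the outline — area = 395.78 mm²; the 8×8.5 cube at (11, 0.5) contributes its full rectangle (area 68.00 mm²); Subtracting the remaining from the first: starting from that combined region (395.78 mm²), the 8×8.5 cube at (11, 0.5) partially overlaps it — only the 66.71 mm² overlap (of its 68.00 mm²) is removed, clipping the outline — area = 329.08 mm². Overall, the cross-section is a single solid region. Net area = 329.08 mm².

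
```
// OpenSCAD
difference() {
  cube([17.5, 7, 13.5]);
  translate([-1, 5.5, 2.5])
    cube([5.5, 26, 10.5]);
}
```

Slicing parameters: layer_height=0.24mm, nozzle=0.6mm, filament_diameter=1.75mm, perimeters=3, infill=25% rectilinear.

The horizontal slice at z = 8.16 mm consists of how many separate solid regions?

At z = 8.16 mm: the cube (footprint 17.5×7) is included at this height; the cube at (-1, 5.5) (footprint 5.5×26) is included at this height; After the difference (first − rest): starting from the 17.5×7 cube, the 5.5×26 cube at (-1, 5.5) partially overlaps it — only the 6.75 mm² overlap (of its 143.00 mm²) is removed, clipping the outline — 1 connected region. The result has 1 disconnected region.

1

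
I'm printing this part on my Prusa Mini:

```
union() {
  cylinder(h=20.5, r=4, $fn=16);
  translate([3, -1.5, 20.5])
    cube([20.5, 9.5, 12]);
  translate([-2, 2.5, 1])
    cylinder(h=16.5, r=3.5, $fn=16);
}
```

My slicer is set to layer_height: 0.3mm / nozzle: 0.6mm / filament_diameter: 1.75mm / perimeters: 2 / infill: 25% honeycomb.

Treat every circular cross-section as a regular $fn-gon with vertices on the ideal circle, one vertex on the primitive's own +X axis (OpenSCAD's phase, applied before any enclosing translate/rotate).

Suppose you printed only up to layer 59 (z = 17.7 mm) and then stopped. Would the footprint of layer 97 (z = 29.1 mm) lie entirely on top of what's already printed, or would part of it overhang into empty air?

part overhangs

Compare the two slices. At z = 17.7: the r=4 cylinder contributes a regular 16-gon of circumradius 4 (area = (16/2)·4.000²·sin(360°/16) = 48.98 mm²); the cube at (3, -1.5) is not intersected at this z (z outside [20.5, 32.5]); the cylinder at (-2, 2.5) does not reach this height (z outside [1, 17.5]); Combining (union): only the r=4 cylinder is present, so the union is just that shape — area = 48.98 mm². At z = 29.1: the cylinder is not intersected at this z (z outside [0, 20.5]); the 20.5×9.5 cube at (3, -1.5) contributes its full rectangle (area 194.75 mm²); the cylinder at (-2, 2.5) is absent (z outside [1, 17.5]); Taking the union: only the 20.5×9.5 cube at (3, -1.5) is present, so the union is just that shape — area = 194.75 mm². Checking containment: at z = 29.1 the cross-section extends beyond the z = 17.7 cross-section by about 191.81 mm².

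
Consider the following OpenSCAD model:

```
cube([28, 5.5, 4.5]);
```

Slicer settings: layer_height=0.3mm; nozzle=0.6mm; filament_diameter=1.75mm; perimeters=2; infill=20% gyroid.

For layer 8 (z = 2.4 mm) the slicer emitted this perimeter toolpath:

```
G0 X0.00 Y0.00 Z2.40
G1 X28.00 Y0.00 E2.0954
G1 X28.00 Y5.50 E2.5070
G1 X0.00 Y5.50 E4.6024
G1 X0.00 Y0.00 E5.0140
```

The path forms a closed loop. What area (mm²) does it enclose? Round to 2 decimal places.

154.00 mm²

Apply the shoelace formula to the sequence of (X, Y) vertices; enclosed area = 154.00 mm².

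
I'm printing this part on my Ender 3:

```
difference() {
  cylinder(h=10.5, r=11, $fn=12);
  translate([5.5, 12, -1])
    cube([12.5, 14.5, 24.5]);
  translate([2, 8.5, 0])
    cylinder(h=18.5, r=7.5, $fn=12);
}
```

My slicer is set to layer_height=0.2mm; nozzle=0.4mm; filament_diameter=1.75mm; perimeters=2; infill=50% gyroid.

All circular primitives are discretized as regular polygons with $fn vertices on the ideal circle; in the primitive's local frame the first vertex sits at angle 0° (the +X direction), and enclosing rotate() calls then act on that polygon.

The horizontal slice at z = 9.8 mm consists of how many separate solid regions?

At z = 9.8 mm: the r=11 cylinder gives a regular 12-gon of circumradius 11 (constant along its height); the 12.5×14.5 cube at (5.5, 12) contributes its full rectangle; the cylinder at (2, 8.5): section is a regular 12-gon, circumradius r=7.5; After the difference (first − rest): starting from the r=11 cylinder, the 12.5×14.5 cube at (5.5, 12) misses the remaining region (no effect); the r=7.5 cylinder at (2, 8.5) partially overlaps it — only the 100.66 mm² overlap (of its 168.75 mm²) is removed, clipping the outline — 1 connected region. The result has 1 disconnected region.

1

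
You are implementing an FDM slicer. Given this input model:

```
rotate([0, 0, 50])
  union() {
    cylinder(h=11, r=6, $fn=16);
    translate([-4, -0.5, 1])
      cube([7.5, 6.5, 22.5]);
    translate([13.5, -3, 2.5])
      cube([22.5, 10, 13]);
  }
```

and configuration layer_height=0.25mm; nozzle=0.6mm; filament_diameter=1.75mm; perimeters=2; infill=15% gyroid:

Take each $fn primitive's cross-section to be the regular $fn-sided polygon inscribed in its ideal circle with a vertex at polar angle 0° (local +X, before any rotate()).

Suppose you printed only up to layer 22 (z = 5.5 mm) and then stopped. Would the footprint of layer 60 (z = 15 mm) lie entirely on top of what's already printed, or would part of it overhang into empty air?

Compare the two slices. At z = 5.5: the cylinder: section is a regular 16-gon, circumradius r=6 (area = (16/2)·6.000²·sin(360°/16) = 110.21 mm²); the cube at (-4, -0.5) (footprint 7.5×6.5) is included at this height (area 48.75 mm²); the cube at (13.5, -3) (footprint 22.5×10) is included at this height (area 225.00 mm²); Combining (union): the regions partially overlap — summed areas 383.96 mm² minus the doubly-counted overlap 44.92 mm² gives 339.04 mm² — area = 339.04 mm²; (whole slice rotated 50° about Z — lengths, areas and connectivity unchanged). At z = 15: the cylinder is not intersected at this z (z outside [0, 11]); the cube at (-4, -0.5) is present — its section is the full 7.5×6.5 rectangle (area 48.75 mm²); the 22.5×10 cube at (13.5, -3) contributes its full rectangle (area 225.00 mm²); Taking the union: the 2 present regions are separate (no shared area or edge), so areas and boundary lengths simply add and each stays a separate island — area = 273.75 mm²; (whole slice rotated 50° about Z — lengths, areas and connectivity unchanged). Checking containment: the cross-section at z = 15 is a subset of the cross-section at z = 5.5.

entirely on top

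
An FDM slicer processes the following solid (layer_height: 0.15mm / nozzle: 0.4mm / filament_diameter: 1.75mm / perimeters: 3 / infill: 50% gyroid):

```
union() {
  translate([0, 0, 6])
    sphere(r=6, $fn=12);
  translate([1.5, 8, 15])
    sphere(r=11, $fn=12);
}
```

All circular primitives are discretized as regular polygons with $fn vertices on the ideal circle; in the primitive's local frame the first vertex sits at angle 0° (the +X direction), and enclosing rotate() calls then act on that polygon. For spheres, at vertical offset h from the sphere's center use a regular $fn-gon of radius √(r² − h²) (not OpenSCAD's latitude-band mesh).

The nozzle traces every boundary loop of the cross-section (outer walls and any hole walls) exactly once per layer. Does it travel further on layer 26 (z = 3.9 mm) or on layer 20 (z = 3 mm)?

layer 26 (z = 3.9 mm)

Layer 26 (z = 3.9): the r=6 sphere slices to a regular 12-gon of circumradius 5.620 (√(r²−h²) with h=2.1 from center) (perimeter = 2·12·5.620·sin(180°/12) = 34.91 mm); the sphere at (1.5, 8) is absent (|z−center|=11.100 > r=11); Combining (union): only the r=6 sphere is present, so the union is just that shape — boundary = 34.91 mm. So its perimeter = 34.91 mm. Layer 20 (z = 3): the r=6 sphere contributes a regular 12-gon of circumradius √(6²−3²) = 5.196 (perimeter = 2·12·5.196·sin(180°/12) = 32.28 mm); the sphere at (1.5, 8) is not intersected at this z (|z−center|=12.000 > r=11); Merging all regions: only the r=6 sphere is present, so the union is just that shape — boundary = 32.28 mm. So its perimeter = 32.28 mm. Layer 26 is larger (34.91 vs 32.28 mm).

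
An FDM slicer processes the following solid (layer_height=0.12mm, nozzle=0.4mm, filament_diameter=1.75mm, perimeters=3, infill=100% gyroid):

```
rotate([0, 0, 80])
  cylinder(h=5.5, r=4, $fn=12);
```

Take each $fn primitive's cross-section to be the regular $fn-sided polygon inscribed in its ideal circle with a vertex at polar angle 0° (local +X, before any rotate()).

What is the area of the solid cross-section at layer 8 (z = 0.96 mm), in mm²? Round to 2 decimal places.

At z = 0.96 mm: the r=4 cylinder contributes a regular 12-gon of circumradius 4 (area = (12/2)·4.000²·sin(360°/12) = 48.00 mm²); (rotated 80° about Z; rotation is an isometry so areas/perimeters/island counts are preserved). Overall, the cross-section is a single solid region. Net area = 48.00 mm².

48.00 mm²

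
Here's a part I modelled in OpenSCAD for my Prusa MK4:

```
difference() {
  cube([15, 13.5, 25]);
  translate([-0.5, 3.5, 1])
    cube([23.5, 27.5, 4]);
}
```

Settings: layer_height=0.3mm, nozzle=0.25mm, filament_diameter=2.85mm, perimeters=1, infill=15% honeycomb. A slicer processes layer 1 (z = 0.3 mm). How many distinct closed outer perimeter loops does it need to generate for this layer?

1

At z = 0.3 mm: the cube (footprint 15×13.5) is included at this height; the cube at (-0.5, 3.5) does not reach this height (z outside [1, 5]); Subtracting the remaining from the first: none of the subtracted shapes is present at this height, so the 15×13.5 cube is unchanged — 1 connected region. The result has 1 disconnected region.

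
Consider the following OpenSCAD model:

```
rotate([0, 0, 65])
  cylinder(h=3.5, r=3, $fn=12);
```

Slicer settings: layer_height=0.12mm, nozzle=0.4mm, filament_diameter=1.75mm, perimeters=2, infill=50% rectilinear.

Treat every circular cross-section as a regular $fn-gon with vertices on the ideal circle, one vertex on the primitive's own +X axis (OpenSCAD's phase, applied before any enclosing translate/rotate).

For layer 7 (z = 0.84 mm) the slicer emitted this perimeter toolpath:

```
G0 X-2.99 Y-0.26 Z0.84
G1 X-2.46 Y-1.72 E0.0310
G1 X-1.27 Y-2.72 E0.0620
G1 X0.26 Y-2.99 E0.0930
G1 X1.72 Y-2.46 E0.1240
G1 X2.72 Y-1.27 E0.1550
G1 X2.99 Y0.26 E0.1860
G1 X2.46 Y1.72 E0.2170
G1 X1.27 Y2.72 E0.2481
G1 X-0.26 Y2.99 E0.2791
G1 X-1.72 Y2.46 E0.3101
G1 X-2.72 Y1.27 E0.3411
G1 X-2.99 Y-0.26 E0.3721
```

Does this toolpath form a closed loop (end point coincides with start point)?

Start point (G0): (-2.99, -0.26). End point (last G1): the path returns to the start — closed.

yes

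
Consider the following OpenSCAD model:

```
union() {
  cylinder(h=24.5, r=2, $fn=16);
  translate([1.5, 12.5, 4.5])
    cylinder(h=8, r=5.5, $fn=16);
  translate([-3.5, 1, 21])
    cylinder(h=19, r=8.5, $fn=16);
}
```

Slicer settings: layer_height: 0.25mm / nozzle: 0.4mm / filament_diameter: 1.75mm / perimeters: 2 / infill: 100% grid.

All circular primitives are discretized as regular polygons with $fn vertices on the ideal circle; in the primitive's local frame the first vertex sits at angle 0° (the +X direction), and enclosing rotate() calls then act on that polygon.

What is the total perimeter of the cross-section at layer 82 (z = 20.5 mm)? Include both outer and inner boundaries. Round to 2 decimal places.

12.49 mm

At z = 20.5 mm: the r=2 cylinder contributes a regular 16-gon of circumradius 2 (perimeter = 2·16·2.000·sin(180°/16) = 12.49 mm); the cylinder at (1.5, 12.5) is not intersected at this z (z outside [4.5, 12.5]); the cylinder at (-3.5, 1) is absent (z outside [21, 40]); Merging all regions: only the r=2 cylinder is present, so the union is just that shape — boundary = 12.49 mm. Overall, the cross-section is a single solid region. Total boundary length (outer) = 12.49 mm.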